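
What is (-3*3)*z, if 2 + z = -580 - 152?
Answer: 6606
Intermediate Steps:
z = -734 (z = -2 + (-580 - 152) = -2 - 732 = -734)
(-3*3)*z = -3*3*(-734) = -9*(-734) = 6606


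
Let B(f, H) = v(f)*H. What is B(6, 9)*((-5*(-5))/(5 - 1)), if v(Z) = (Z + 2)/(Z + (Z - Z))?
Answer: 75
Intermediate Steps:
v(Z) = (2 + Z)/Z (v(Z) = (2 + Z)/(Z + 0) = (2 + Z)/Z)
B(f, H) = H*(2 + f)/f (B(f, H) = ((2 + f)/f)*H = H*(2 + f)/f)
B(6, 9)*((-5*(-5))/(5 - 1)) = (9*(2 + 6)/6)*((-5*(-5))/(5 - 1)) = (9*(⅙)*8)*(25/4) = 12*(25*(¼)) = 12*(25/4) = 75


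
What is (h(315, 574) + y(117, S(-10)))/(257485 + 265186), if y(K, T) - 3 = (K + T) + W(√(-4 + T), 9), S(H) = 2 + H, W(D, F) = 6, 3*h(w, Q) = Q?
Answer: 928/1568013 ≈ 0.00059183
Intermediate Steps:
h(w, Q) = Q/3
y(K, T) = 9 + K + T (y(K, T) = 3 + ((K + T) + 6) = 3 + (6 + K + T) = 9 + K + T)
(h(315, 574) + y(117, S(-10)))/(257485 + 265186) = ((⅓)*574 + (9 + 117 + (2 - 10)))/(257485 + 265186) = (574/3 + (9 + 117 - 8))/522671 = (574/3 + 118)*(1/522671) = (928/3)*(1/522671) = 928/1568013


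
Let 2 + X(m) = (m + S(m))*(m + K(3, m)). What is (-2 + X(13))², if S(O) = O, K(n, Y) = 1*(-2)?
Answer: 79524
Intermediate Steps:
K(n, Y) = -2
X(m) = -2 + 2*m*(-2 + m) (X(m) = -2 + (m + m)*(m - 2) = -2 + (2*m)*(-2 + m) = -2 + 2*m*(-2 + m))
(-2 + X(13))² = (-2 + (-2 - 4*13 + 2*13²))² = (-2 + (-2 - 52 + 2*169))² = (-2 + (-2 - 52 + 338))² = (-2 + 284)² = 282² = 79524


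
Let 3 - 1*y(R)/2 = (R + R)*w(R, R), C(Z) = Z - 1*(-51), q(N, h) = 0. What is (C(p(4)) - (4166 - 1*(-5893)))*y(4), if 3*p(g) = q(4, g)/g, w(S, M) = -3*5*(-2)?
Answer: 4743792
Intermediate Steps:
w(S, M) = 30 (w(S, M) = -15*(-2) = 30)
p(g) = 0 (p(g) = (0/g)/3 = (⅓)*0 = 0)
C(Z) = 51 + Z (C(Z) = Z + 51 = 51 + Z)
y(R) = 6 - 120*R (y(R) = 6 - 2*(R + R)*30 = 6 - 2*2*R*30 = 6 - 120*R)
(C(p(4)) - (4166 - 1*(-5893)))*y(4) = ((51 + 0) - (4166 - 1*(-5893)))*(6 - 120*4) = (51 - (4166 + 5893))*(6 - 480) = (51 - 1*10059)*(-474) = (51 - 10059)*(-474) = -10008*(-474) = 4743792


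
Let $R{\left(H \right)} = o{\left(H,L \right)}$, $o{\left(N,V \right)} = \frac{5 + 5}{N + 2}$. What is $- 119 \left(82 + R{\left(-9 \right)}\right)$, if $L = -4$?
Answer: $-9588$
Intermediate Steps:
$o{\left(N,V \right)} = \frac{10}{2 + N}$
$R{\left(H \right)} = \frac{10}{2 + H}$
$- 119 \left(82 + R{\left(-9 \right)}\right) = - 119 \left(82 + \frac{10}{2 - 9}\right) = - 119 \left(82 + \frac{10}{-7}\right) = - 119 \left(82 + 10 \left(- \frac{1}{7}\right)\right) = - 119 \left(82 - \frac{10}{7}\right) = \left(-119\right) \frac{564}{7} = -9588$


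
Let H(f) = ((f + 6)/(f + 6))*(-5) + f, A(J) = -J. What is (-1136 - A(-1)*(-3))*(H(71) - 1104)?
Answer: 1176054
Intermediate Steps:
H(f) = -5 + f (H(f) = ((6 + f)/(6 + f))*(-5) + f = 1*(-5) + f = -5 + f)
(-1136 - A(-1)*(-3))*(H(71) - 1104) = (-1136 - (-1)*(-1)*(-3))*((-5 + 71) - 1104) = (-1136 - 1*1*(-3))*(66 - 1104) = (-1136 - 1*(-3))*(-1038) = (-1136 + 3)*(-1038) = -1133*(-1038) = 1176054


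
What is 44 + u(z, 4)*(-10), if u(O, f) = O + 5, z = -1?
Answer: 4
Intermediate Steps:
u(O, f) = 5 + O
44 + u(z, 4)*(-10) = 44 + (5 - 1)*(-10) = 44 + 4*(-10) = 44 - 40 = 4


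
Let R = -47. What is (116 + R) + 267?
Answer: 336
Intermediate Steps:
(116 + R) + 267 = (116 - 47) + 267 = 69 + 267 = 336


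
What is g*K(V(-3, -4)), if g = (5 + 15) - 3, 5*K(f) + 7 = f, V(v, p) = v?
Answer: -34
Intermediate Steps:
K(f) = -7/5 + f/5
g = 17 (g = 20 - 3 = 17)
g*K(V(-3, -4)) = 17*(-7/5 + (⅕)*(-3)) = 17*(-7/5 - ⅗) = 17*(-2) = -34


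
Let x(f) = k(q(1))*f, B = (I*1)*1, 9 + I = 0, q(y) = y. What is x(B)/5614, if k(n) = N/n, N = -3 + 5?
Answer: -9/2807 ≈ -0.0032063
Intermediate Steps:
N = 2
I = -9 (I = -9 + 0 = -9)
B = -9 (B = -9*1*1 = -9*1 = -9)
k(n) = 2/n
x(f) = 2*f (x(f) = (2/1)*f = (2*1)*f = 2*f)
x(B)/5614 = (2*(-9))/5614 = -18*1/5614 = -9/2807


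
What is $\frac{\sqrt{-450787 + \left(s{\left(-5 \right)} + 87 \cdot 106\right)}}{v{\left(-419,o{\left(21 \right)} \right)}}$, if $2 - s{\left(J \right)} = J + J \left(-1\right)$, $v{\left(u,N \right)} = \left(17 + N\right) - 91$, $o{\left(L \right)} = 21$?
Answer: $- \frac{i \sqrt{441563}}{53} \approx - 12.538 i$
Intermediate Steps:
$v{\left(u,N \right)} = -74 + N$
$s{\left(J \right)} = 2$ ($s{\left(J \right)} = 2 - \left(J + J \left(-1\right)\right) = 2 - \left(J - J\right) = 2 - 0 = 2 + 0 = 2$)
$\frac{\sqrt{-450787 + \left(s{\left(-5 \right)} + 87 \cdot 106\right)}}{v{\left(-419,o{\left(21 \right)} \right)}} = \frac{\sqrt{-450787 + \left(2 + 87 \cdot 106\right)}}{-74 + 21} = \frac{\sqrt{-450787 + \left(2 + 9222\right)}}{-53} = \sqrt{-450787 + 9224} \left(- \frac{1}{53}\right) = \sqrt{-441563} \left(- \frac{1}{53}\right) = i \sqrt{441563} \left(- \frac{1}{53}\right) = - \frac{i \sqrt{441563}}{53}$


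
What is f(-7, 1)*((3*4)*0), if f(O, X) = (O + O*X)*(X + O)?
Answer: 0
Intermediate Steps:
f(O, X) = (O + X)*(O + O*X) (f(O, X) = (O + O*X)*(O + X) = (O + X)*(O + O*X))
f(-7, 1)*((3*4)*0) = (-7*(-7 + 1 + 1**2 - 7*1))*((3*4)*0) = (-7*(-7 + 1 + 1 - 7))*(12*0) = -7*(-12)*0 = 84*0 = 0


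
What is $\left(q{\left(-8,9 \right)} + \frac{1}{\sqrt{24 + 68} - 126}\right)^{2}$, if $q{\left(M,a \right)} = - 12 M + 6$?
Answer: $\frac{80987227033}{7785458} - \frac{804921 \sqrt{23}}{31141832} \approx 10402.0$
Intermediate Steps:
$q{\left(M,a \right)} = 6 - 12 M$
$\left(q{\left(-8,9 \right)} + \frac{1}{\sqrt{24 + 68} - 126}\right)^{2} = \left(\left(6 - -96\right) + \frac{1}{\sqrt{24 + 68} - 126}\right)^{2} = \left(\left(6 + 96\right) + \frac{1}{\sqrt{92} - 126}\right)^{2} = \left(102 + \frac{1}{2 \sqrt{23} - 126}\right)^{2} = \left(102 + \frac{1}{-126 + 2 \sqrt{23}}\right)^{2}$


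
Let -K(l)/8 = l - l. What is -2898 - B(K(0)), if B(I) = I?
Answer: -2898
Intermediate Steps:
K(l) = 0 (K(l) = -8*(l - l) = -8*0 = 0)
-2898 - B(K(0)) = -2898 - 1*0 = -2898 + 0 = -2898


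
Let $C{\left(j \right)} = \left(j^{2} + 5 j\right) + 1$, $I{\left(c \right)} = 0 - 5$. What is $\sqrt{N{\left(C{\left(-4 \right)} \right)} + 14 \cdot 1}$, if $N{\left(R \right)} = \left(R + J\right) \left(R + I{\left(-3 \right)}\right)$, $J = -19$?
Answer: $\sqrt{190} \approx 13.784$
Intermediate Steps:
$I{\left(c \right)} = -5$
$C{\left(j \right)} = 1 + j^{2} + 5 j$
$N{\left(R \right)} = \left(-19 + R\right) \left(-5 + R\right)$ ($N{\left(R \right)} = \left(R - 19\right) \left(R - 5\right) = \left(-19 + R\right) \left(-5 + R\right)$)
$\sqrt{N{\left(C{\left(-4 \right)} \right)} + 14 \cdot 1} = \sqrt{\left(95 + \left(1 + \left(-4\right)^{2} + 5 \left(-4\right)\right)^{2} - 24 \left(1 + \left(-4\right)^{2} + 5 \left(-4\right)\right)\right) + 14 \cdot 1} = \sqrt{\left(95 + \left(1 + 16 - 20\right)^{2} - 24 \left(1 + 16 - 20\right)\right) + 14} = \sqrt{\left(95 + \left(-3\right)^{2} - -72\right) + 14} = \sqrt{\left(95 + 9 + 72\right) + 14} = \sqrt{176 + 14} = \sqrt{190}$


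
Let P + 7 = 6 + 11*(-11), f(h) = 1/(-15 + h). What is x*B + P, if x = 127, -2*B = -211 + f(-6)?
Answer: 278870/21 ≈ 13280.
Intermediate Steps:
P = -122 (P = -7 + (6 + 11*(-11)) = -7 + (6 - 121) = -7 - 115 = -122)
B = 2216/21 (B = -(-211 + 1/(-15 - 6))/2 = -(-211 + 1/(-21))/2 = -(-211 - 1/21)/2 = -1/2*(-4432/21) = 2216/21 ≈ 105.52)
x*B + P = 127*(2216/21) - 122 = 281432/21 - 122 = 278870/21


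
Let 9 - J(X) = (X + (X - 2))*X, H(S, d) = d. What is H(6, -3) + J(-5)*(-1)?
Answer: 48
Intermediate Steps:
J(X) = 9 - X*(-2 + 2*X) (J(X) = 9 - (X + (X - 2))*X = 9 - (X + (-2 + X))*X = 9 - (-2 + 2*X)*X = 9 - X*(-2 + 2*X))
H(6, -3) + J(-5)*(-1) = -3 + (9 - 2*(-5)² + 2*(-5))*(-1) = -3 + (9 - 2*25 - 10)*(-1) = -3 + (9 - 50 - 10)*(-1) = -3 - 51*(-1) = -3 + 51 = 48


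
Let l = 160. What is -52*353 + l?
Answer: -18196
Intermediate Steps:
-52*353 + l = -52*353 + 160 = -18356 + 160 = -18196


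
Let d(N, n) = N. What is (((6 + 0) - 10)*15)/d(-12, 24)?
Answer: 5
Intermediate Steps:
(((6 + 0) - 10)*15)/d(-12, 24) = (((6 + 0) - 10)*15)/(-12) = ((6 - 10)*15)*(-1/12) = -4*15*(-1/12) = -60*(-1/12) = 5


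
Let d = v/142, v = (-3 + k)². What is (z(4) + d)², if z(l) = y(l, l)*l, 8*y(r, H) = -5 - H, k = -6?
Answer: 77841/5041 ≈ 15.442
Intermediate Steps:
y(r, H) = -5/8 - H/8 (y(r, H) = (-5 - H)/8 = -5/8 - H/8)
v = 81 (v = (-3 - 6)² = (-9)² = 81)
z(l) = l*(-5/8 - l/8) (z(l) = (-5/8 - l/8)*l = l*(-5/8 - l/8))
d = 81/142 ≈ 0.57042
(z(4) + d)² = (-⅛*4*(5 + 4) + 81/142)² = (-⅛*4*9 + 81/142)² = (-9/2 + 81/142)² = (-279/71)² = 77841/5041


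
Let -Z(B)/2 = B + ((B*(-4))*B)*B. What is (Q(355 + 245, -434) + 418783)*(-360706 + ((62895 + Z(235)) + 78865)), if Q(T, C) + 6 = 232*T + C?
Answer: 57763453034112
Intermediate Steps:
Q(T, C) = -6 + C + 232*T (Q(T, C) = -6 + (232*T + C) = -6 + (C + 232*T) = -6 + C + 232*T)
Z(B) = -2*B + 8*B**3 (Z(B) = -2*(B + ((B*(-4))*B)*B) = -2*(B + ((-4*B)*B)*B) = -2*(B + (-4*B**2)*B) = -2*(B - 4*B**3) = -2*B + 8*B**3)
(Q(355 + 245, -434) + 418783)*(-360706 + ((62895 + Z(235)) + 78865)) = ((-6 - 434 + 232*(355 + 245)) + 418783)*(-360706 + ((62895 + (-2*235 + 8*235**3)) + 78865)) = ((-6 - 434 + 232*600) + 418783)*(-360706 + ((62895 + (-470 + 8*12977875)) + 78865)) = ((-6 - 434 + 139200) + 418783)*(-360706 + ((62895 + (-470 + 103823000)) + 78865)) = (138760 + 418783)*(-360706 + ((62895 + 103822530) + 78865)) = 557543*(-360706 + (103885425 + 78865)) = 557543*(-360706 + 103964290) = 557543*103603584 = 57763453034112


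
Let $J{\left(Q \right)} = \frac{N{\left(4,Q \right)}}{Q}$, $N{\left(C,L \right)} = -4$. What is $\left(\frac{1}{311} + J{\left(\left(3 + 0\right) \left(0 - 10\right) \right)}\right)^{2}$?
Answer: $\frac{405769}{21762225} \approx 0.018646$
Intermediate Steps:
$J{\left(Q \right)} = - \frac{4}{Q}$
$\left(\frac{1}{311} + J{\left(\left(3 + 0\right) \left(0 - 10\right) \right)}\right)^{2} = \left(\frac{1}{311} - \frac{4}{\left(3 + 0\right) \left(0 - 10\right)}\right)^{2} = \left(\frac{1}{311} - \frac{4}{3 \left(-10\right)}\right)^{2} = \left(\frac{1}{311} - \frac{4}{-30}\right)^{2} = \left(\frac{1}{311} - - \frac{2}{15}\right)^{2} = \left(\frac{1}{311} + \frac{2}{15}\right)^{2} = \left(\frac{637}{4665}\right)^{2} = \frac{405769}{21762225}$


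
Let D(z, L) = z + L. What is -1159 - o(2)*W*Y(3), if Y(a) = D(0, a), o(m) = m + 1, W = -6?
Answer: -1105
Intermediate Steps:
D(z, L) = L + z
o(m) = 1 + m
Y(a) = a (Y(a) = a + 0 = a)
-1159 - o(2)*W*Y(3) = -1159 - (1 + 2)*(-6)*3 = -1159 - 3*(-6)*3 = -1159 - (-18)*3 = -1159 - 1*(-54) = -1159 + 54 = -1105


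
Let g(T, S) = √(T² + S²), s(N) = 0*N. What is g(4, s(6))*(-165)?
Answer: -660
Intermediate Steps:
s(N) = 0
g(T, S) = √(S² + T²)
g(4, s(6))*(-165) = √(0² + 4²)*(-165) = √(0 + 16)*(-165) = √16*(-165) = 4*(-165) = -660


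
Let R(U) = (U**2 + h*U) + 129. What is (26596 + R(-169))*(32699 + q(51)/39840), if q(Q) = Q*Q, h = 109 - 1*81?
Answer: 10976375148599/6640 ≈ 1.6531e+9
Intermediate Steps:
h = 28 (h = 109 - 81 = 28)
R(U) = 129 + U**2 + 28*U (R(U) = (U**2 + 28*U) + 129 = 129 + U**2 + 28*U)
q(Q) = Q**2
(26596 + R(-169))*(32699 + q(51)/39840) = (26596 + (129 + (-169)**2 + 28*(-169)))*(32699 + 51**2/39840) = (26596 + (129 + 28561 - 4732))*(32699 + 2601*(1/39840)) = (26596 + 23958)*(32699 + 867/13280) = 50554*(434243587/13280) = 10976375148599/6640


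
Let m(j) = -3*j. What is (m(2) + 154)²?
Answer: 21904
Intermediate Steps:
(m(2) + 154)² = (-3*2 + 154)² = (-6 + 154)² = 148² = 21904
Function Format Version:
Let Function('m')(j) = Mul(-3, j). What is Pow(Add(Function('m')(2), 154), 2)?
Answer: 21904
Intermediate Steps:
Pow(Add(Function('m')(2), 154), 2) = Pow(Add(Mul(-3, 2), 154), 2) = Pow(Add(-6, 154), 2) = Pow(148, 2) = 21904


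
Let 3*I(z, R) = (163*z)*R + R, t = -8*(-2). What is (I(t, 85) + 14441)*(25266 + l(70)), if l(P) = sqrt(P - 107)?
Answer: 2232571136 + 265088*I*sqrt(37)/3 ≈ 2.2326e+9 + 5.3749e+5*I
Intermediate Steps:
l(P) = sqrt(-107 + P)
t = 16
I(z, R) = R/3 + 163*R*z/3 (I(z, R) = ((163*z)*R + R)/3 = (163*R*z + R)/3 = (R + 163*R*z)/3 = R/3 + 163*R*z/3)
(I(t, 85) + 14441)*(25266 + l(70)) = ((1/3)*85*(1 + 163*16) + 14441)*(25266 + sqrt(-107 + 70)) = ((1/3)*85*(1 + 2608) + 14441)*(25266 + sqrt(-37)) = ((1/3)*85*2609 + 14441)*(25266 + I*sqrt(37)) = (221765/3 + 14441)*(25266 + I*sqrt(37)) = 265088*(25266 + I*sqrt(37))/3 = 2232571136 + 265088*I*sqrt(37)/3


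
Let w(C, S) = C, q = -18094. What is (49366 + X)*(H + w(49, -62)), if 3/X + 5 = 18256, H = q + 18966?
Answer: 829801538349/18251 ≈ 4.5466e+7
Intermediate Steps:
H = 872 (H = -18094 + 18966 = 872)
X = 3/18251 (X = 3/(-5 + 18256) = 3/18251 ≈ 0.00016437)
(49366 + X)*(H + w(49, -62)) = (49366 + 3/18251)*(872 + 49) = (900978869/18251)*921 = 829801538349/18251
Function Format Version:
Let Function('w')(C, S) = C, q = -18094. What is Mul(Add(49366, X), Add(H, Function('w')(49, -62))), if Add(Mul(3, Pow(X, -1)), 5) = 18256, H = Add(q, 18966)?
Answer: Rational(829801538349, 18251) ≈ 4.5466e+7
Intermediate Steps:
H = 872 (H = Add(-18094, 18966) = 872)
X = Rational(3, 18251) (X = Mul(3, Pow(Add(-5, 18256), -1)) = Mul(3, Pow(18251, -1)) = Mul(3, Rational(1, 18251)) = Rational(3, 18251) ≈ 0.00016437)
Mul(Add(49366, X), Add(H, Function('w')(49, -62))) = Mul(Add(49366, Rational(3, 18251)), Add(872, 49)) = Mul(Rational(900978869, 18251), 921) = Rational(829801538349, 18251)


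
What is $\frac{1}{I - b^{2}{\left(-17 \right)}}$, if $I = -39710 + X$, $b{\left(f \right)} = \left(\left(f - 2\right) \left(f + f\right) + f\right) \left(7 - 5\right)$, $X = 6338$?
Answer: $- \frac{1}{1615936} \approx -6.1884 \cdot 10^{-7}$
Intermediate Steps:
$b{\left(f \right)} = 2 f + 4 f \left(-2 + f\right)$ ($b{\left(f \right)} = \left(\left(-2 + f\right) 2 f + f\right) 2 = \left(2 f \left(-2 + f\right) + f\right) 2 = \left(f + 2 f \left(-2 + f\right)\right) 2 = 2 f + 4 f \left(-2 + f\right)$)
$I = -33372$ ($I = -39710 + 6338 = -33372$)
$\frac{1}{I - b^{2}{\left(-17 \right)}} = \frac{1}{-33372 - \left(2 \left(-17\right) \left(-3 + 2 \left(-17\right)\right)\right)^{2}} = \frac{1}{-33372 - \left(2 \left(-17\right) \left(-3 - 34\right)\right)^{2}} = \frac{1}{-33372 - \left(2 \left(-17\right) \left(-37\right)\right)^{2}} = \frac{1}{-33372 - 1258^{2}} = \frac{1}{-33372 - 1582564} = \frac{1}{-1615936} = - \frac{1}{1615936}$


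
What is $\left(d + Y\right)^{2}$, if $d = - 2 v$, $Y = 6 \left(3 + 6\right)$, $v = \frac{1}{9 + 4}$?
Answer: $\frac{490000}{169} \approx 2899.4$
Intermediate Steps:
$v = \frac{1}{13} \approx 0.076923$
$Y = 54$ ($Y = 6 \cdot 9 = 54$)
$d = - \frac{2}{13}$ ($d = \left(-2\right) \frac{1}{13} = - \frac{2}{13} \approx -0.15385$)
$\left(d + Y\right)^{2} = \left(- \frac{2}{13} + 54\right)^{2} = \left(\frac{700}{13}\right)^{2} = \frac{490000}{169}$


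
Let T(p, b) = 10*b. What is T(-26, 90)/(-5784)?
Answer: -75/482 ≈ -0.15560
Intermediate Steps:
T(-26, 90)/(-5784) = (10*90)/(-5784) = 900*(-1/5784) = -75/482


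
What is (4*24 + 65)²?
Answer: 25921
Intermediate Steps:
(4*24 + 65)² = (96 + 65)² = 161² = 25921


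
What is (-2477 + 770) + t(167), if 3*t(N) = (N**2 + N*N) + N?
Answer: 50824/3 ≈ 16941.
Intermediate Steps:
t(N) = N/3 + 2*N**2/3 (t(N) = ((N**2 + N*N) + N)/3 = ((N**2 + N**2) + N)/3 = (2*N**2 + N)/3 = (N + 2*N**2)/3 = N/3 + 2*N**2/3)
(-2477 + 770) + t(167) = (-2477 + 770) + (1/3)*167*(1 + 2*167) = -1707 + (1/3)*167*(1 + 334) = -1707 + (1/3)*167*335 = -1707 + 55945/3 = 50824/3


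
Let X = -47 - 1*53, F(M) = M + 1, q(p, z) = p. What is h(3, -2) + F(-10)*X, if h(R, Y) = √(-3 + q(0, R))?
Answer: 900 + I*√3 ≈ 900.0 + 1.732*I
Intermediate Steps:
F(M) = 1 + M
X = -100 (X = -47 - 53 = -100)
h(R, Y) = I*√3 (h(R, Y) = √(-3 + 0) = √(-3) = I*√3)
h(3, -2) + F(-10)*X = I*√3 + (1 - 10)*(-100) = I*√3 - 9*(-100) = I*√3 + 900 = 900 + I*√3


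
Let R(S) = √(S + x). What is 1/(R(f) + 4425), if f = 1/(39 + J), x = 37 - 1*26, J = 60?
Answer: 87615/387696157 - 3*√11990/1938480785 ≈ 0.00022582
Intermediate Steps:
x = 11 (x = 37 - 26 = 11)
f = 1/99 (f = 1/(39 + 60) = 1/99 ≈ 0.010101)
R(S) = √(11 + S) (R(S) = √(S + 11) = √(11 + S))
1/(R(f) + 4425) = 1/(√(11 + 1/99) + 4425) = 1/(√(1090/99) + 4425) = 1/(√11990/33 + 4425) = 1/(4425 + √11990/33)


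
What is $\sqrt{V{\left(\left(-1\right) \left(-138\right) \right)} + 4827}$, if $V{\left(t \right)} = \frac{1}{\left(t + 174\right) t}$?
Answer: $\frac{\sqrt{62141562587}}{3588} \approx 69.477$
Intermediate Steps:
$V{\left(t \right)} = \frac{1}{t \left(174 + t\right)}$ ($V{\left(t \right)} = \frac{1}{\left(174 + t\right) t} = \frac{1}{t \left(174 + t\right)}$)
$\sqrt{V{\left(\left(-1\right) \left(-138\right) \right)} + 4827} = \sqrt{\frac{1}{\left(-1\right) \left(-138\right) \left(174 - -138\right)} + 4827} = \sqrt{\frac{1}{138 \left(174 + 138\right)} + 4827} = \sqrt{\frac{1}{138 \cdot 312} + 4827} = \sqrt{\frac{1}{138} \cdot \frac{1}{312} + 4827} = \sqrt{\frac{1}{43056} + 4827} = \sqrt{\frac{207831313}{43056}} = \frac{\sqrt{62141562587}}{3588}$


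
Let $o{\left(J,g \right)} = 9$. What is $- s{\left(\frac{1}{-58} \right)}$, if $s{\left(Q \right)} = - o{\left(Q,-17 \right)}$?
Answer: $9$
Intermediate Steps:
$s{\left(Q \right)} = -9$ ($s{\left(Q \right)} = \left(-1\right) 9 = -9$)
$- s{\left(\frac{1}{-58} \right)} = \left(-1\right) \left(-9\right) = 9$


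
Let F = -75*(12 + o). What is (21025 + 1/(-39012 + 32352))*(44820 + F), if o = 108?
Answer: 27865273301/37 ≈ 7.5312e+8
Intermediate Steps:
F = -9000 (F = -75*(12 + 108) = -75*120 = -9000)
(21025 + 1/(-39012 + 32352))*(44820 + F) = (21025 + 1/(-39012 + 32352))*(44820 - 9000) = (21025 + 1/(-6660))*35820 = (21025 - 1/6660)*35820 = (140026499/6660)*35820 = 27865273301/37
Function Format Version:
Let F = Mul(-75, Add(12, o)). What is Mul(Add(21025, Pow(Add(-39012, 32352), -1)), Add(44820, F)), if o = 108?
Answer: Rational(27865273301, 37) ≈ 7.5312e+8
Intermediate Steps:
F = -9000 (F = Mul(-75, Add(12, 108)) = Mul(-75, 120) = -9000)
Mul(Add(21025, Pow(Add(-39012, 32352), -1)), Add(44820, F)) = Mul(Add(21025, Pow(Add(-39012, 32352), -1)), Add(44820, -9000)) = Mul(Add(21025, Pow(-6660, -1)), 35820) = Mul(Add(21025, Rational(-1, 6660)), 35820) = Mul(Rational(140026499, 6660), 35820) = Rational(27865273301, 37)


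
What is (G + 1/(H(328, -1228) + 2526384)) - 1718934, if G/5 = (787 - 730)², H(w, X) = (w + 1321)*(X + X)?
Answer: -2594148852841/1523560 ≈ -1.7027e+6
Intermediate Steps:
H(w, X) = 2*X*(1321 + w) (H(w, X) = (1321 + w)*(2*X) = 2*X*(1321 + w))
G = 16245 (G = 5*(787 - 730)² = 5*57² = 5*3249 = 16245)
(G + 1/(H(328, -1228) + 2526384)) - 1718934 = (16245 + 1/(2*(-1228)*(1321 + 328) + 2526384)) - 1718934 = (16245 + 1/(2*(-1228)*1649 + 2526384)) - 1718934 = (16245 + 1/(-4049944 + 2526384)) - 1718934 = (16245 + 1/(-1523560)) - 1718934 = (16245 - 1/1523560) - 1718934 = 24750232199/1523560 - 1718934 = -2594148852841/1523560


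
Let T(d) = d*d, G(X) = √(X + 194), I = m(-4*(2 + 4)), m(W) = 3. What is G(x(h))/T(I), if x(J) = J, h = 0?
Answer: √194/9 ≈ 1.5476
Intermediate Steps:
I = 3
G(X) = √(194 + X)
T(d) = d²
G(x(h))/T(I) = √(194 + 0)/(3²) = √194/9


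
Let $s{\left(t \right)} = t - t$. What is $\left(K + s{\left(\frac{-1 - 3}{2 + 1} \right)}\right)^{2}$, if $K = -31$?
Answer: $961$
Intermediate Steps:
$s{\left(t \right)} = 0$
$\left(K + s{\left(\frac{-1 - 3}{2 + 1} \right)}\right)^{2} = \left(-31 + 0\right)^{2} = \left(-31\right)^{2} = 961$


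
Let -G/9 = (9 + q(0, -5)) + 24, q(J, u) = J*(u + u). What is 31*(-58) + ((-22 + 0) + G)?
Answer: -2117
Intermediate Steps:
q(J, u) = 2*J*u (q(J, u) = J*(2*u) = 2*J*u)
G = -297 (G = -9*((9 + 2*0*(-5)) + 24) = -9*((9 + 0) + 24) = -9*(9 + 24) = -9*33 = -297)
31*(-58) + ((-22 + 0) + G) = 31*(-58) + ((-22 + 0) - 297) = -1798 + (-22 - 297) = -1798 - 319 = -2117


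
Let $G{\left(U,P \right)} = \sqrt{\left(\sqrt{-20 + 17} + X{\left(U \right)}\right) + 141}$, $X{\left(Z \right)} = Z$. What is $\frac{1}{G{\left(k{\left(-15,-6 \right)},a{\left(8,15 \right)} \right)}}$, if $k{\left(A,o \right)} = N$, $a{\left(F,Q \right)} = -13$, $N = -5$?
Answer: $\frac{1}{\sqrt{136 + i \sqrt{3}}} \approx 0.085744 - 0.000546 i$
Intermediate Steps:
$k{\left(A,o \right)} = -5$
$G{\left(U,P \right)} = \sqrt{141 + U + i \sqrt{3}}$ ($G{\left(U,P \right)} = \sqrt{\left(\sqrt{-20 + 17} + U\right) + 141} = \sqrt{\left(\sqrt{-3} + U\right) + 141} = \sqrt{\left(i \sqrt{3} + U\right) + 141} = \sqrt{\left(U + i \sqrt{3}\right) + 141} = \sqrt{141 + U + i \sqrt{3}}$)
$\frac{1}{G{\left(k{\left(-15,-6 \right)},a{\left(8,15 \right)} \right)}} = \frac{1}{\sqrt{141 - 5 + i \sqrt{3}}} = \frac{1}{\sqrt{136 + i \sqrt{3}}}$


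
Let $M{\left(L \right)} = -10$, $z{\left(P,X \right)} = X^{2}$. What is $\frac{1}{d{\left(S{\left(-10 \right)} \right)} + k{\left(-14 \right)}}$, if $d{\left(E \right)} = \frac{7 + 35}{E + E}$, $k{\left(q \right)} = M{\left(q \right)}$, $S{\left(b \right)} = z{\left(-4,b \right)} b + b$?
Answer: $- \frac{1010}{10121} \approx -0.099792$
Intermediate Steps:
$S{\left(b \right)} = b + b^{3}$ ($S{\left(b \right)} = b^{2} b + b = b^{3} + b = b + b^{3}$)
$k{\left(q \right)} = -10$
$d{\left(E \right)} = \frac{21}{E}$ ($d{\left(E \right)} = \frac{42}{2 E} = 42 \frac{1}{2 E} = \frac{21}{E}$)
$\frac{1}{d{\left(S{\left(-10 \right)} \right)} + k{\left(-14 \right)}} = \frac{1}{\frac{21}{-10 + \left(-10\right)^{3}} - 10} = \frac{1}{\frac{21}{-10 - 1000} - 10} = \frac{1}{\frac{21}{-1010} - 10} = \frac{1}{21 \left(- \frac{1}{1010}\right) - 10} = \frac{1}{- \frac{21}{1010} - 10} = \frac{1}{- \frac{10121}{1010}} = - \frac{1010}{10121}$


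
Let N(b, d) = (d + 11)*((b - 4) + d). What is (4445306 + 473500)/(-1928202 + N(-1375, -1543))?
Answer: 819801/424717 ≈ 1.9302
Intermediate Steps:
N(b, d) = (11 + d)*(-4 + b + d) (N(b, d) = (11 + d)*((-4 + b) + d) = (11 + d)*(-4 + b + d))
(4445306 + 473500)/(-1928202 + N(-1375, -1543)) = (4445306 + 473500)/(-1928202 + (-44 + (-1543)² + 7*(-1543) + 11*(-1375) - 1375*(-1543))) = 4918806/(-1928202 + (-44 + 2380849 - 10801 - 15125 + 2121625)) = 4918806/(-1928202 + 4476504) = 4918806/2548302 = 4918806*(1/2548302) = 819801/424717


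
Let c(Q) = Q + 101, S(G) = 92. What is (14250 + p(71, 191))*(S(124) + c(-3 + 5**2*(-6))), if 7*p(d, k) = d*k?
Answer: 4532440/7 ≈ 6.4749e+5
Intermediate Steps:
p(d, k) = d*k/7 (p(d, k) = (d*k)/7 = d*k/7)
c(Q) = 101 + Q
(14250 + p(71, 191))*(S(124) + c(-3 + 5**2*(-6))) = (14250 + (1/7)*71*191)*(92 + (101 + (-3 + 5**2*(-6)))) = (14250 + 13561/7)*(92 + (101 + (-3 + 25*(-6)))) = 113311*(92 + (101 + (-3 - 150)))/7 = 113311*(92 + (101 - 153))/7 = 113311*(92 - 52)/7 = (113311/7)*40 = 4532440/7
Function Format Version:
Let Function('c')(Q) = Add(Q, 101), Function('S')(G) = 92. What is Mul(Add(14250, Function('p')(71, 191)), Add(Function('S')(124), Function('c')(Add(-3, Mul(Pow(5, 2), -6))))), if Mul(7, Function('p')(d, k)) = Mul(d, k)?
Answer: Rational(4532440, 7) ≈ 6.4749e+5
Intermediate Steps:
Function('p')(d, k) = Mul(Rational(1, 7), d, k) (Function('p')(d, k) = Mul(Rational(1, 7), Mul(d, k)) = Mul(Rational(1, 7), d, k))
Function('c')(Q) = Add(101, Q)
Mul(Add(14250, Function('p')(71, 191)), Add(Function('S')(124), Function('c')(Add(-3, Mul(Pow(5, 2), -6))))) = Mul(Add(14250, Mul(Rational(1, 7), 71, 191)), Add(92, Add(101, Add(-3, Mul(Pow(5, 2), -6))))) = Mul(Add(14250, Rational(13561, 7)), Add(92, Add(101, Add(-3, Mul(25, -6))))) = Mul(Rational(113311, 7), Add(92, Add(101, Add(-3, -150)))) = Mul(Rational(113311, 7), Add(92, Add(101, -153))) = Mul(Rational(113311, 7), Add(92, -52)) = Mul(Rational(113311, 7), 40) = Rational(4532440, 7)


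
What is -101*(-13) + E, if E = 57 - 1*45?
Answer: 1325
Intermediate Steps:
E = 12 (E = 57 - 45 = 12)
-101*(-13) + E = -101*(-13) + 12 = 1313 + 12 = 1325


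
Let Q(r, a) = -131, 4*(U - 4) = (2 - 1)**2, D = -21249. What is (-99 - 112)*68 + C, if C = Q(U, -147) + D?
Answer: -35728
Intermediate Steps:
U = 17/4 (U = 4 + (2 - 1)**2/4 = 4 + (1/4)*1**2 = 4 + (1/4)*1 = 4 + 1/4 = 17/4 ≈ 4.2500)
C = -21380 (C = -131 - 21249 = -21380)
(-99 - 112)*68 + C = (-99 - 112)*68 - 21380 = -211*68 - 21380 = -14348 - 21380 = -35728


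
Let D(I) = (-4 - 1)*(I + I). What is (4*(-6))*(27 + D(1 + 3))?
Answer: 312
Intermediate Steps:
D(I) = -10*I
(4*(-6))*(27 + D(1 + 3)) = (4*(-6))*(27 - 10*(1 + 3)) = -24*(27 - 10*4) = -24*(27 - 40) = -24*(-13) = 312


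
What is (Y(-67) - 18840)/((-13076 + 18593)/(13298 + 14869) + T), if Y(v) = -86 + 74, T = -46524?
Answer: 59000476/145603999 ≈ 0.40521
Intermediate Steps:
Y(v) = -12
(Y(-67) - 18840)/((-13076 + 18593)/(13298 + 14869) + T) = (-12 - 18840)/((-13076 + 18593)/(13298 + 14869) - 46524) = -18852/(5517/28167 - 46524) = -18852/(5517*(1/28167) - 46524) = -18852/(1839/9389 - 46524) = -18852/(-436811997/9389) = -18852*(-9389/436811997) = 59000476/145603999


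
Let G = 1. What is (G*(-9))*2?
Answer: -18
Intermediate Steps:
(G*(-9))*2 = (1*(-9))*2 = -9*2 = -18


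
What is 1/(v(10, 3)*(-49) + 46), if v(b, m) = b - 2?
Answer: -1/346 ≈ -0.0028902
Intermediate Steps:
v(b, m) = -2 + b
1/(v(10, 3)*(-49) + 46) = 1/((-2 + 10)*(-49) + 46) = 1/(8*(-49) + 46) = 1/(-392 + 46) = 1/(-346) = -1/346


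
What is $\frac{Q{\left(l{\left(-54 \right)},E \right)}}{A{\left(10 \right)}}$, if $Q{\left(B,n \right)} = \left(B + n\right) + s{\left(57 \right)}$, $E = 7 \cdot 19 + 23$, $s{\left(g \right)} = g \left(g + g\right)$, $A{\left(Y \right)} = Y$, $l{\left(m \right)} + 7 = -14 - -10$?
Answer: $\frac{6643}{10} \approx 664.3$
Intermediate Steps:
$l{\left(m \right)} = -11$ ($l{\left(m \right)} = -7 - 4 = -11$)
$s{\left(g \right)} = 2 g^{2}$ ($s{\left(g \right)} = g 2 g = 2 g^{2}$)
$E = 156$ ($E = 133 + 23 = 156$)
$Q{\left(B,n \right)} = 6498 + B + n$ ($Q{\left(B,n \right)} = \left(B + n\right) + 2 \cdot 57^{2} = \left(B + n\right) + 2 \cdot 3249 = \left(B + n\right) + 6498 = 6498 + B + n$)
$\frac{Q{\left(l{\left(-54 \right)},E \right)}}{A{\left(10 \right)}} = \frac{6498 - 11 + 156}{10} = 6643 \cdot \frac{1}{10} = \frac{6643}{10}$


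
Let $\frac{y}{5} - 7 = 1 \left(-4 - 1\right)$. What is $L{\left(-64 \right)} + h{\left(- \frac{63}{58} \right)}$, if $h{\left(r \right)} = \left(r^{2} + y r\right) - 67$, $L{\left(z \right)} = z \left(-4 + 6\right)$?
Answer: $- \frac{688551}{3364} \approx -204.68$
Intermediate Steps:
$y = 10$ ($y = 35 + 5 \cdot 1 \left(-4 - 1\right) = 35 + 5 \cdot 1 \left(-5\right) = 35 + 5 \left(-5\right) = 35 - 25 = 10$)
$L{\left(z \right)} = 2 z$ ($L{\left(z \right)} = z 2 = 2 z$)
$h{\left(r \right)} = -67 + r^{2} + 10 r$ ($h{\left(r \right)} = \left(r^{2} + 10 r\right) - 67 = -67 + r^{2} + 10 r$)
$L{\left(-64 \right)} + h{\left(- \frac{63}{58} \right)} = 2 \left(-64\right) + \left(-67 + \left(- \frac{63}{58}\right)^{2} + 10 \left(- \frac{63}{58}\right)\right) = -128 + \left(-67 + \left(\left(-63\right) \frac{1}{58}\right)^{2} + 10 \left(\left(-63\right) \frac{1}{58}\right)\right) = -128 + \left(-67 + \left(- \frac{63}{58}\right)^{2} + 10 \left(- \frac{63}{58}\right)\right) = -128 - \frac{257959}{3364} = - \frac{688551}{3364}$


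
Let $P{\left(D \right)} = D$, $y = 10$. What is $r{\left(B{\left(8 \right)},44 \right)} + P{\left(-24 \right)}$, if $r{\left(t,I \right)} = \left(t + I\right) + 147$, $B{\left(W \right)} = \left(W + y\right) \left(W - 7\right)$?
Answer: $185$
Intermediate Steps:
$B{\left(W \right)} = \left(-7 + W\right) \left(10 + W\right)$ ($B{\left(W \right)} = \left(W + 10\right) \left(W - 7\right) = \left(10 + W\right) \left(-7 + W\right) = \left(-7 + W\right) \left(10 + W\right)$)
$r{\left(t,I \right)} = 147 + I + t$ ($r{\left(t,I \right)} = \left(I + t\right) + 147 = 147 + I + t$)
$r{\left(B{\left(8 \right)},44 \right)} + P{\left(-24 \right)} = \left(147 + 44 + \left(-70 + 8^{2} + 3 \cdot 8\right)\right) - 24 = \left(147 + 44 + \left(-70 + 64 + 24\right)\right) - 24 = \left(147 + 44 + 18\right) - 24 = 209 - 24 = 185$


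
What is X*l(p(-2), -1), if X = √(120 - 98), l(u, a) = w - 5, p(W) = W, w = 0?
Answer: -5*√22 ≈ -23.452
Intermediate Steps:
l(u, a) = -5 (l(u, a) = 0 - 5 = -5)
X = √22 ≈ 4.6904
X*l(p(-2), -1) = √22*(-5) = -5*√22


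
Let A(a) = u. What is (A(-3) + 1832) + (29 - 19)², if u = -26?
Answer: 1906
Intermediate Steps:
A(a) = -26
(A(-3) + 1832) + (29 - 19)² = (-26 + 1832) + (29 - 19)² = 1806 + 10² = 1806 + 100 = 1906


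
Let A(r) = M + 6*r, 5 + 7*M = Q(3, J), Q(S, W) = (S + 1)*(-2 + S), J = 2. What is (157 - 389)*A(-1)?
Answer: 9976/7 ≈ 1425.1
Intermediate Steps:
Q(S, W) = (1 + S)*(-2 + S)
M = -⅐ (M = -5/7 + (-2 + 3² - 1*3)/7 = -5/7 + (-2 + 9 - 3)/7 = -5/7 + (⅐)*4 = -5/7 + 4/7 = -⅐ ≈ -0.14286)
A(r) = -⅐ + 6*r
(157 - 389)*A(-1) = (157 - 389)*(-⅐ + 6*(-1)) = -232*(-⅐ - 6) = -232*(-43/7) = 9976/7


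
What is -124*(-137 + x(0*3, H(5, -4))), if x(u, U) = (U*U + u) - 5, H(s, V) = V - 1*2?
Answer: 13144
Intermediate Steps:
H(s, V) = -2 + V (H(s, V) = V - 2 = -2 + V)
x(u, U) = -5 + u + U² (x(u, U) = (U² + u) - 5 = (u + U²) - 5 = -5 + u + U²)
-124*(-137 + x(0*3, H(5, -4))) = -124*(-137 + (-5 + 0*3 + (-2 - 4)²)) = -124*(-137 + (-5 + 0 + (-6)²)) = -124*(-137 + (-5 + 0 + 36)) = -124*(-137 + 31) = -124*(-106) = 13144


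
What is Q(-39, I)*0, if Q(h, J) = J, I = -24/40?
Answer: 0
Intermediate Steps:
I = -3/5 (I = -24*1/40 = -3/5 ≈ -0.60000)
Q(-39, I)*0 = -3/5*0 = 0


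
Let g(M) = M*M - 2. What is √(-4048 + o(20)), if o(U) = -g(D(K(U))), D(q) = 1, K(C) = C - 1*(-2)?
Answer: I*√4047 ≈ 63.616*I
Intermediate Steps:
K(C) = 2 + C (K(C) = C + 2 = 2 + C)
g(M) = -2 + M² (g(M) = M² - 2 = -2 + M²)
o(U) = 1 (o(U) = -(-2 + 1²) = -(-2 + 1) = -1*(-1) = 1)
√(-4048 + o(20)) = √(-4048 + 1) = √(-4047) = I*√4047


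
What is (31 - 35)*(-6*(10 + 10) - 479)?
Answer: 2396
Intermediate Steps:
(31 - 35)*(-6*(10 + 10) - 479) = -4*(-6*20 - 479) = -4*(-120 - 479) = -4*(-599) = 2396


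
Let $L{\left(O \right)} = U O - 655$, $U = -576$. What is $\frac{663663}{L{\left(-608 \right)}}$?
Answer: $\frac{663663}{349553} \approx 1.8986$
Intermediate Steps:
$L{\left(O \right)} = -655 - 576 O$ ($L{\left(O \right)} = - 576 O - 655 = -655 - 576 O$)
$\frac{663663}{L{\left(-608 \right)}} = \frac{663663}{-655 - -350208} = \frac{663663}{-655 + 350208} = \frac{663663}{349553}$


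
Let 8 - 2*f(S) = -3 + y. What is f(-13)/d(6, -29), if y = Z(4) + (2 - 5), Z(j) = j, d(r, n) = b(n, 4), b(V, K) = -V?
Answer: 5/29 ≈ 0.17241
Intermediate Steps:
d(r, n) = -n
y = 1 (y = 4 + (2 - 5) = 4 - 3 = 1)
f(S) = 5 (f(S) = 4 - (-3 + 1)/2 = 4 - ½*(-2) = 4 + 1 = 5)
f(-13)/d(6, -29) = 5/((-1*(-29))) = 5/29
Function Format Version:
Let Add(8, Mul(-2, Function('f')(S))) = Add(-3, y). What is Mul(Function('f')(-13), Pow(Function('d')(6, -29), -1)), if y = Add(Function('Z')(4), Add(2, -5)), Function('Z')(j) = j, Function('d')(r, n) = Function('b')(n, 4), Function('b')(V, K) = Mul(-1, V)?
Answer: Rational(5, 29) ≈ 0.17241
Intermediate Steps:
Function('d')(r, n) = Mul(-1, n)
y = 1 (y = Add(4, Add(2, -5)) = Add(4, -3) = 1)
Function('f')(S) = 5 (Function('f')(S) = Add(4, Mul(Rational(-1, 2), Add(-3, 1))) = Add(4, Mul(Rational(-1, 2), -2)) = Add(4, 1) = 5)
Mul(Function('f')(-13), Pow(Function('d')(6, -29), -1)) = Mul(5, Pow(Mul(-1, -29), -1)) = Mul(5, Pow(29, -1)) = Mul(5, Rational(1, 29)) = Rational(5, 29)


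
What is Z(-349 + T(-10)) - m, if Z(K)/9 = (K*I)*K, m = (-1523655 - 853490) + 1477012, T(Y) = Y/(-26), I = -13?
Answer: -173149487/13 ≈ -1.3319e+7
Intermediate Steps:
T(Y) = -Y/26 (T(Y) = Y*(-1/26) = -Y/26)
m = -900133 (m = -2377145 + 1477012 = -900133)
Z(K) = -117*K² (Z(K) = 9*((K*(-13))*K) = 9*((-13*K)*K) = 9*(-13*K²) = -117*K²)
Z(-349 + T(-10)) - m = -117*(-349 - 1/26*(-10))² - 1*(-900133) = -117*(-349 + 5/13)² + 900133 = -117*(-4532/13)² + 900133 = -117*20539024/169 + 900133 = -184851216/13 + 900133 = -173149487/13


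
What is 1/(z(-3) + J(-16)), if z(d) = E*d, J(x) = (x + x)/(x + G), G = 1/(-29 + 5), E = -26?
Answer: 385/30798 ≈ 0.012501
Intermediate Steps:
G = -1/24 (G = 1/(-24) = -1/24 ≈ -0.041667)
J(x) = 2*x/(-1/24 + x) (J(x) = (x + x)/(x - 1/24) = (2*x)/(-1/24 + x) = 2*x/(-1/24 + x))
z(d) = -26*d
1/(z(-3) + J(-16)) = 1/(-26*(-3) + 48*(-16)/(-1 + 24*(-16))) = 1/(78 + 48*(-16)/(-1 - 384)) = 1/(78 + 48*(-16)/(-385)) = 1/(78 + 48*(-16)*(-1/385)) = 1/(78 + 768/385) = 1/(30798/385) = 385/30798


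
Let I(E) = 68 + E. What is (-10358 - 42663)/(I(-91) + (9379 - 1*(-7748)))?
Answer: -53021/17104 ≈ -3.0999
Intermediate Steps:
(-10358 - 42663)/(I(-91) + (9379 - 1*(-7748))) = (-10358 - 42663)/((68 - 91) + (9379 - 1*(-7748))) = -53021/(-23 + (9379 + 7748)) = -53021/(-23 + 17127) = -53021/17104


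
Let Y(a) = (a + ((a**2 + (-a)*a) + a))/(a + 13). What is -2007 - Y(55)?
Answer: -68293/34 ≈ -2008.6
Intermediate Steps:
Y(a) = 2*a/(13 + a) (Y(a) = (a + ((a**2 - a**2) + a))/(13 + a) = (a + (0 + a))/(13 + a) = (a + a)/(13 + a) = (2*a)/(13 + a) = 2*a/(13 + a))
-2007 - Y(55) = -2007 - 2*55/(13 + 55) = -2007 - 2*55/68 = -2007 - 1*55/34 = -2007 - 55/34 = -68293/34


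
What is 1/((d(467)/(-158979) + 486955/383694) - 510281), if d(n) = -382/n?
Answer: -9495555898314/4845389708267360093 ≈ -1.9597e-6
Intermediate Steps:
1/((d(467)/(-158979) + 486955/383694) - 510281) = 1/((-382/467/(-158979) + 486955/383694) - 510281) = 1/((-382*1/467*(-1/158979) + 486955*(1/383694)) - 510281) = 1/((-382/467*(-1/158979) + 486955/383694) - 510281) = 1/((382/74243193 + 486955/383694) - 510281) = 1/(12051080206141/9495555898314 - 510281) = 1/(-4845389708267360093/9495555898314) = -9495555898314/4845389708267360093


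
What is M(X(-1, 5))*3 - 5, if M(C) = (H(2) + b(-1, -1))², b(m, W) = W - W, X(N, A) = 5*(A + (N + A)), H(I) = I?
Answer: 7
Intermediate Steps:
X(N, A) = 5*N + 10*A (X(N, A) = 5*(A + (A + N)) = 5*(N + 2*A) = 5*N + 10*A)
b(m, W) = 0
M(C) = 4 (M(C) = (2 + 0)² = 2² = 4)
M(X(-1, 5))*3 - 5 = 4*3 - 5 = 12 - 5 = 7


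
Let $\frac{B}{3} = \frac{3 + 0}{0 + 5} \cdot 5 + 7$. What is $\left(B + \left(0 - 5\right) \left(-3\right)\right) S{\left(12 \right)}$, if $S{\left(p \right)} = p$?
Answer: $540$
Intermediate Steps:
$B = 30$ ($B = 3 \left(\frac{3 + 0}{0 + 5} \cdot 5 + 7\right) = 3 \left(\frac{3}{5} \cdot 5 + 7\right) = 3 \left(3 + 7\right) = 3 \cdot 10 = 30$)
$\left(B + \left(0 - 5\right) \left(-3\right)\right) S{\left(12 \right)} = \left(30 + \left(0 - 5\right) \left(-3\right)\right) 12 = \left(30 - -15\right) 12 = \left(30 + 15\right) 12 = 45 \cdot 12 = 540$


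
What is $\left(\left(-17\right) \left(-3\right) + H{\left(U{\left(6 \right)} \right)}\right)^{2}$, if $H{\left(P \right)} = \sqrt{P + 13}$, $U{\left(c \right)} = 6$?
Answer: $\left(51 + \sqrt{19}\right)^{2} \approx 3064.6$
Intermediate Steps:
$H{\left(P \right)} = \sqrt{13 + P}$
$\left(\left(-17\right) \left(-3\right) + H{\left(U{\left(6 \right)} \right)}\right)^{2} = \left(\left(-17\right) \left(-3\right) + \sqrt{13 + 6}\right)^{2} = \left(51 + \sqrt{19}\right)^{2}$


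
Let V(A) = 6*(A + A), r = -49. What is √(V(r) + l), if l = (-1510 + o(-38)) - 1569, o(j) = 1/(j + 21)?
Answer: 2*I*√264945/17 ≈ 60.556*I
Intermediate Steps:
o(j) = 1/(21 + j)
V(A) = 12*A (V(A) = 6*(2*A) = 12*A)
l = -52344/17 (l = (-1510 + 1/(21 - 38)) - 1569 = (-1510 + 1/(-17)) - 1569 = (-1510 - 1/17) - 1569 = -25671/17 - 1569 = -52344/17 ≈ -3079.1)
√(V(r) + l) = √(12*(-49) - 52344/17) = √(-588 - 52344/17) = √(-62340/17) = 2*I*√264945/17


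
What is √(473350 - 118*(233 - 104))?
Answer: 4*√28633 ≈ 676.85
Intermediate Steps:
√(473350 - 118*(233 - 104)) = √(473350 - 118*129) = √(473350 - 15222) = √458128 = 4*√28633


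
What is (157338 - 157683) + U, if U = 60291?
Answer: 59946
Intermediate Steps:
(157338 - 157683) + U = (157338 - 157683) + 60291 = -345 + 60291 = 59946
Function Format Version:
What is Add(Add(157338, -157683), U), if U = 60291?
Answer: 59946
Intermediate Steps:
Add(Add(157338, -157683), U) = Add(Add(157338, -157683), 60291) = Add(-345, 60291) = 59946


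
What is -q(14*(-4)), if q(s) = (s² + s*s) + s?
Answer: -6216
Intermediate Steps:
q(s) = s + 2*s² (q(s) = (s² + s²) + s = 2*s² + s = s + 2*s²)
-q(14*(-4)) = -14*(-4)*(1 + 2*(14*(-4))) = -(-56)*(1 + 2*(-56)) = -(-56)*(1 - 112) = -(-56)*(-111) = -1*6216 = -6216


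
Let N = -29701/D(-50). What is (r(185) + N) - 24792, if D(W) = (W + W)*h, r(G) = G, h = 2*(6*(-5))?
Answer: -147671701/6000 ≈ -24612.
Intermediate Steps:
h = -60 (h = 2*(-30) = -60)
D(W) = -120*W (D(W) = (W + W)*(-60) = (2*W)*(-60) = -120*W)
N = -29701/6000 (N = -29701/((-120*(-50))) = -29701/6000 ≈ -4.9502)
(r(185) + N) - 24792 = (185 - 29701/6000) - 24792 = 1080299/6000 - 24792 = -147671701/6000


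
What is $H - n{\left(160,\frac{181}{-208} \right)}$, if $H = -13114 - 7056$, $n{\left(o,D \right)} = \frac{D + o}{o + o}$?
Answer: $- \frac{1342548299}{66560} \approx -20171.0$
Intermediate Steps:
$n{\left(o,D \right)} = \frac{D + o}{2 o}$
$H = -20170$ ($H = -13114 - 7056 = -20170$)
$H - n{\left(160,\frac{181}{-208} \right)} = -20170 - \frac{\frac{181}{-208} + 160}{2 \cdot 160} = -20170 - \frac{1}{2} \cdot \frac{1}{160} \left(181 \left(- \frac{1}{208}\right) + 160\right) = -20170 - \frac{1}{2} \cdot \frac{1}{160} \left(- \frac{181}{208} + 160\right) = -20170 - \frac{1}{2} \cdot \frac{1}{160} \cdot \frac{33099}{208} = -20170 - \frac{33099}{66560} = - \frac{1342548299}{66560}$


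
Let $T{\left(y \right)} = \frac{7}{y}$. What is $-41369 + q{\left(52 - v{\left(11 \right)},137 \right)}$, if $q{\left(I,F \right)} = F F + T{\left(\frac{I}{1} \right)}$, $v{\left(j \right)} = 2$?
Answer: $- \frac{1129993}{50} \approx -22600.0$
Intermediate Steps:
$q{\left(I,F \right)} = F^{2} + \frac{7}{I}$ ($q{\left(I,F \right)} = F F + \frac{7}{I 1^{-1}} = F^{2} + \frac{7}{I 1} = F^{2} + \frac{7}{I}$)
$-41369 + q{\left(52 - v{\left(11 \right)},137 \right)} = -41369 + \left(137^{2} + \frac{7}{52 - 2}\right) = -41369 + \left(18769 + \frac{7}{52 - 2}\right) = -41369 + \left(18769 + \frac{7}{50}\right) = -41369 + \frac{938457}{50} = - \frac{1129993}{50}$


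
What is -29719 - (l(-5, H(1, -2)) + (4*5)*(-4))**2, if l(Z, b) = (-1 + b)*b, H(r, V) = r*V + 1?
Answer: -35803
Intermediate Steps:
H(r, V) = 1 + V*r (H(r, V) = V*r + 1 = 1 + V*r)
l(Z, b) = b*(-1 + b)
-29719 - (l(-5, H(1, -2)) + (4*5)*(-4))**2 = -29719 - ((1 - 2*1)*(-1 + (1 - 2*1)) + (4*5)*(-4))**2 = -29719 - ((1 - 2)*(-1 + (1 - 2)) + 20*(-4))**2 = -29719 - (-(-1 - 1) - 80)**2 = -29719 - (-1*(-2) - 80)**2 = -29719 - (2 - 80)**2 = -29719 - 1*(-78)**2 = -29719 - 1*6084 = -29719 - 6084 = -35803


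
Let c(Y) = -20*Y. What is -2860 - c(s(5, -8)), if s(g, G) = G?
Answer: -3020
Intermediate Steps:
-2860 - c(s(5, -8)) = -2860 - (-20)*(-8) = -2860 - 1*160 = -2860 - 160 = -3020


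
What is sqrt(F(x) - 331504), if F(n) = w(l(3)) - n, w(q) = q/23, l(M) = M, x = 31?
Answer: I*sqrt(175381946)/23 ≈ 575.79*I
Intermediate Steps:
w(q) = q/23 (w(q) = q*(1/23) = q/23)
F(n) = 3/23 - n (F(n) = (1/23)*3 - n = 3/23 - n)
sqrt(F(x) - 331504) = sqrt((3/23 - 1*31) - 331504) = sqrt((3/23 - 31) - 331504) = sqrt(-710/23 - 331504) = sqrt(-7625302/23) = I*sqrt(175381946)/23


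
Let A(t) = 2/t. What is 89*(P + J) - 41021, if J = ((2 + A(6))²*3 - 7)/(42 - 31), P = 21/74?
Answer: -99927197/2442 ≈ -40920.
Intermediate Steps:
P = 21/74 (P = 21*(1/74) = 21/74 ≈ 0.28378)
J = 28/33 (J = ((2 + 2/6)²*3 - 7)/(42 - 31) = ((2 + 2*(⅙))²*3 - 7)/11 = ((2 + ⅓)²*3 - 7)*(1/11) = ((7/3)²*3 - 7)*(1/11) = ((49/9)*3 - 7)*(1/11) = (49/3 - 7)*(1/11) = (28/3)*(1/11) = 28/33 ≈ 0.84848)
89*(P + J) - 41021 = 89*(21/74 + 28/33) - 41021 = 89*(2765/2442) - 41021 = 246085/2442 - 41021 = -99927197/2442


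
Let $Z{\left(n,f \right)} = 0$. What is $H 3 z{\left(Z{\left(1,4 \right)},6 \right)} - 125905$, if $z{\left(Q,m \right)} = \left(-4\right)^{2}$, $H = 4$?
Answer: $-125713$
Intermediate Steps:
$z{\left(Q,m \right)} = 16$
$H 3 z{\left(Z{\left(1,4 \right)},6 \right)} - 125905 = 4 \cdot 3 \cdot 16 - 125905 = 12 \cdot 16 - 125905 = 192 - 125905 = -125713$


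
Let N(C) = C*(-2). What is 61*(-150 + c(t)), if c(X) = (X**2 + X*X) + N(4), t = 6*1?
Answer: -5246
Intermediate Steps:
N(C) = -2*C
t = 6
c(X) = -8 + 2*X**2 (c(X) = (X**2 + X*X) - 2*4 = (X**2 + X**2) - 8 = 2*X**2 - 8 = -8 + 2*X**2)
61*(-150 + c(t)) = 61*(-150 + (-8 + 2*6**2)) = 61*(-150 + (-8 + 2*36)) = 61*(-150 + (-8 + 72)) = 61*(-150 + 64) = 61*(-86) = -5246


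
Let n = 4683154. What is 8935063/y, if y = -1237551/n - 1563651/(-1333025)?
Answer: 7968495150451497650/810447430497 ≈ 9.8322e+6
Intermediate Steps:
y = 810447430497/891823051550 (y = -1237551/4683154 - 1563651/(-1333025) = -1237551*1/4683154 - 1563651*(-1/1333025) = -176793/669022 + 1563651/1333025 = 810447430497/891823051550 ≈ 0.90875)
8935063/y = 8935063/(810447430497/891823051550) = 8935063*(891823051550/810447430497) = 7968495150451497650/810447430497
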